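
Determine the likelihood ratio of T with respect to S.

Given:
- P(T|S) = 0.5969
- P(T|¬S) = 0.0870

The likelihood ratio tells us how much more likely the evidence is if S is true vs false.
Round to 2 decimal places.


Likelihood Ratio (LR) = P(T|S) / P(T|¬S)

LR = 0.5969 / 0.0870
   = 6.86

The evidence is 6.86 times more likely if S is true than if S is false.
LR > 1, so observing T raises the odds in favor of S.


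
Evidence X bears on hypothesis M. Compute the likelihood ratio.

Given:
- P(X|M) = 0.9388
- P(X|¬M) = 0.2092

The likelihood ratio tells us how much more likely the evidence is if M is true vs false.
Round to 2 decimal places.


Likelihood Ratio (LR) = P(X|M) / P(X|¬M)

LR = 0.9388 / 0.2092
   = 4.49

The evidence is 4.49 times more likely if M is true than if M is false.
Because LR exceeds 1, X is evidence for M.


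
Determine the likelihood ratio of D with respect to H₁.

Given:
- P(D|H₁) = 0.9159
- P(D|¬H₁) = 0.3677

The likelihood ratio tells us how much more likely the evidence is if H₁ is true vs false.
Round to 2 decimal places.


Likelihood Ratio (LR) = P(D|H₁) / P(D|¬H₁)

LR = 0.9159 / 0.3677
   = 2.49

The evidence is 2.49 times more likely if H₁ is true than if H₁ is false.
LR > 1, so observing D raises the odds in favor of H₁.


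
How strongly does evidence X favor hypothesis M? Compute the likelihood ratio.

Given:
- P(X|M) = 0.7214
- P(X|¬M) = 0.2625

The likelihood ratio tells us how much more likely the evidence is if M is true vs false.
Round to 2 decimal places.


Likelihood Ratio (LR) = P(X|M) / P(X|¬M)

LR = 0.7214 / 0.2625
   = 2.75

The evidence is 2.75 times more likely if M is true than if M is false.
LR > 1, so observing X raises the odds in favor of M.


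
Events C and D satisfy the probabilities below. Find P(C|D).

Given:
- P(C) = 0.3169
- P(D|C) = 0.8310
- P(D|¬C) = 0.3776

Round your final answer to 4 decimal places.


Bayes' theorem: P(C|D) = P(D|C) × P(C) / P(D)

Step 1: Calculate P(D) using law of total probability
P(D) = P(D|C)P(C) + P(D|¬C)P(¬C)
     = 0.8310 × 0.3169 + 0.3776 × 0.6831
     = 0.26334390 + 0.25793856
     = 0.52128246

Step 2: Apply Bayes' theorem
P(C|D) = P(D|C) × P(C) / P(D)
       = 0.26334390 / 0.52128246
       = 0.5052


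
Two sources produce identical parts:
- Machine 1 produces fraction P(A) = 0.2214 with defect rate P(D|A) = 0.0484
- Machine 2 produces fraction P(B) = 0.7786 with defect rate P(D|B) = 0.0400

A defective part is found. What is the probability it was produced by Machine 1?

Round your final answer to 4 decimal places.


Let A = from Machine 1, D = defective

Given:
- P(A) = 0.2214, P(B) = 0.7786
- P(D|A) = 0.0484, P(D|B) = 0.0400

Step 1: Find P(D)
P(D) = P(D|A)P(A) + P(D|B)P(B)
     = 0.0484 × 0.2214 + 0.0400 × 0.7786
     = 0.01071576 + 0.03114400
     = 0.04185976

Step 2: Apply Bayes' theorem
P(A|D) = P(D|A)P(A) / P(D)
       = 0.01071576 / 0.04185976
       = 0.2560


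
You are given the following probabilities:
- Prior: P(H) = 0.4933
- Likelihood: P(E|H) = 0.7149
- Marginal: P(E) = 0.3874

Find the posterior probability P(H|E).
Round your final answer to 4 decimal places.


Using Bayes' theorem:

P(H|E) = P(E|H) × P(H) / P(E)
       = 0.7149 × 0.4933 / 0.3874
       = 0.35266017 / 0.3874
       = 0.9103

The evidence strengthens our belief in H.
Prior: 0.4933 → Posterior: 0.9103


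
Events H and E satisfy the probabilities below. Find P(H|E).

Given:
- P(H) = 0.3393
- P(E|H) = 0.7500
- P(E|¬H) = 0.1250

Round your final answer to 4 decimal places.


Bayes' theorem: P(H|E) = P(E|H) × P(H) / P(E)

Step 1: Calculate P(E) using law of total probability
P(E) = P(E|H)P(H) + P(E|¬H)P(¬H)
     = 0.7500 × 0.3393 + 0.1250 × 0.6607
     = 0.25447500 + 0.08258750
     = 0.33706250

Step 2: Apply Bayes' theorem
P(H|E) = P(E|H) × P(H) / P(E)
       = 0.25447500 / 0.33706250
       = 0.7550


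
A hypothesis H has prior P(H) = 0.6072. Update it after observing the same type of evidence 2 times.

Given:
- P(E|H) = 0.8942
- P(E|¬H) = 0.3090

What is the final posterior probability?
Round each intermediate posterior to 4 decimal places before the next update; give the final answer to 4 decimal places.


Sequential Bayesian updating:

Initial prior: P(H) = 0.6072

Update 1:
  P(E) = 0.8942 × 0.6072 + 0.3090 × 0.3928 = 0.54295824 + 0.12137520 = 0.66433344
  P(H|E) = 0.54295824 / 0.66433344 = 0.8173

Update 2:
  P(E) = 0.8942 × 0.8173 + 0.3090 × 0.1827 = 0.73082966 + 0.05645430 = 0.78728396
  P(H|E) = 0.73082966 / 0.78728396 = 0.9283

Final posterior: 0.9283


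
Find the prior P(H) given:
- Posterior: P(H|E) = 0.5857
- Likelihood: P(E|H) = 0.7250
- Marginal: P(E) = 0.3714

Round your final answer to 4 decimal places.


From Bayes' theorem: P(H|E) = P(E|H) × P(H) / P(E)

Rearranging for P(H):
P(H) = P(H|E) × P(E) / P(E|H)
     = 0.5857 × 0.3714 / 0.7250
     = 0.21752898 / 0.7250
     = 0.3000


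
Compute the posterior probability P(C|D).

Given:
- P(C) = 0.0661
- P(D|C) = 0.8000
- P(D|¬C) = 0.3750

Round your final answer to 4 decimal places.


Bayes' theorem: P(C|D) = P(D|C) × P(C) / P(D)

Step 1: Calculate P(D) using law of total probability
P(D) = P(D|C)P(C) + P(D|¬C)P(¬C)
     = 0.8000 × 0.0661 + 0.3750 × 0.9339
     = 0.05288000 + 0.35021250
     = 0.40309250

Step 2: Apply Bayes' theorem
P(C|D) = P(D|C) × P(C) / P(D)
       = 0.05288000 / 0.40309250
       = 0.1312


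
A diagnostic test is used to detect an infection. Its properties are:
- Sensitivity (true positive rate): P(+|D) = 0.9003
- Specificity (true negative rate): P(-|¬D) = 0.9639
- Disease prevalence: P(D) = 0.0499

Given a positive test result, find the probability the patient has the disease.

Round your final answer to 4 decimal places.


Let D = has disease, + = positive test

Given:
- P(D) = 0.0499 (prevalence)
- P(+|D) = 0.9003 (sensitivity)
- P(-|¬D) = 0.9639 (specificity)
- P(+|¬D) = 0.0361 (false positive rate = 1 - specificity)

Step 1: Find P(+)
P(+) = P(+|D)P(D) + P(+|¬D)P(¬D)
     = 0.9003 × 0.0499 + 0.0361 × 0.9501
     = 0.04492497 + 0.03429861
     = 0.07922358

Step 2: Apply Bayes' theorem for P(D|+)
P(D|+) = P(+|D)P(D) / P(+)
       = 0.04492497 / 0.07922358
       = 0.5671


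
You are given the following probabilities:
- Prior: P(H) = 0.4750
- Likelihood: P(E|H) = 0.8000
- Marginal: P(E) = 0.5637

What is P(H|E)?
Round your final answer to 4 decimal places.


Using Bayes' theorem:

P(H|E) = P(E|H) × P(H) / P(E)
       = 0.8000 × 0.4750 / 0.5637
       = 0.38000000 / 0.5637
       = 0.6741

The evidence strengthens our belief in H.
Prior: 0.4750 → Posterior: 0.6741


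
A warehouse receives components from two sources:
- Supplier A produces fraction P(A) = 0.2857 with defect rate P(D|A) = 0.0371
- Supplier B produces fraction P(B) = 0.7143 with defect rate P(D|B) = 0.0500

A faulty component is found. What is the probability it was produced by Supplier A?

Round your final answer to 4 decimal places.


Let A = from Supplier A, D = faulty

Given:
- P(A) = 0.2857, P(B) = 0.7143
- P(D|A) = 0.0371, P(D|B) = 0.0500

Step 1: Find P(D)
P(D) = P(D|A)P(A) + P(D|B)P(B)
     = 0.0371 × 0.2857 + 0.0500 × 0.7143
     = 0.01059947 + 0.03571500
     = 0.04631447

Step 2: Apply Bayes' theorem
P(A|D) = P(D|A)P(A) / P(D)
       = 0.01059947 / 0.04631447
       = 0.2289


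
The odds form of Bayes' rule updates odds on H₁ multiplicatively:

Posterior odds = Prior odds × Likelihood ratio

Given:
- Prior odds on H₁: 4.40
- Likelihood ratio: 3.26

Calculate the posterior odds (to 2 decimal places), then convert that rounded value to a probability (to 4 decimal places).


Step 1: Calculate posterior odds
Posterior odds = Prior odds × LR
               = 4.40 × 3.26
               = 14.34

Step 2: Convert to probability
P(H₁|E) = Posterior odds / (1 + Posterior odds)
       = 14.34 / (1 + 14.34)
       = 14.34 / 15.34
       = 0.9348

The evidence increased P(H₁) from 0.8148 to 0.9348.


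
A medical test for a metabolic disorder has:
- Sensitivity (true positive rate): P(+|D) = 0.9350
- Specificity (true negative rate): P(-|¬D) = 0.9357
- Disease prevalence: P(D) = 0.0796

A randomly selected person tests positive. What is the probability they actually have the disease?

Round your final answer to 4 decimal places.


Let D = has disease, + = positive test

Given:
- P(D) = 0.0796 (prevalence)
- P(+|D) = 0.9350 (sensitivity)
- P(-|¬D) = 0.9357 (specificity)
- P(+|¬D) = 0.0643 (false positive rate = 1 - specificity)

Step 1: Find P(+)
P(+) = P(+|D)P(D) + P(+|¬D)P(¬D)
     = 0.9350 × 0.0796 + 0.0643 × 0.9204
     = 0.07442600 + 0.05918172
     = 0.13360772

Step 2: Apply Bayes' theorem for P(D|+)
P(D|+) = P(+|D)P(D) / P(+)
       = 0.07442600 / 0.13360772
       = 0.5570


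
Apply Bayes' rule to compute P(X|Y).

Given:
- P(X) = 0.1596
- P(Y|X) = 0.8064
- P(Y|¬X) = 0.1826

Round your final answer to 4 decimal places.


Bayes' theorem: P(X|Y) = P(Y|X) × P(X) / P(Y)

Step 1: Calculate P(Y) using law of total probability
P(Y) = P(Y|X)P(X) + P(Y|¬X)P(¬X)
     = 0.8064 × 0.1596 + 0.1826 × 0.8404
     = 0.12870144 + 0.15345704
     = 0.28215848

Step 2: Apply Bayes' theorem
P(X|Y) = P(Y|X) × P(X) / P(Y)
       = 0.12870144 / 0.28215848
       = 0.4561


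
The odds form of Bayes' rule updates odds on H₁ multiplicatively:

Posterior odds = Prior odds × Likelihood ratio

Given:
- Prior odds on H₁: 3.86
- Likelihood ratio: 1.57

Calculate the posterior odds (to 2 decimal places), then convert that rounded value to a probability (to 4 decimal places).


Step 1: Calculate posterior odds
Posterior odds = Prior odds × LR
               = 3.86 × 1.57
               = 6.06

Step 2: Convert to probability
P(H₁|E) = Posterior odds / (1 + Posterior odds)
       = 6.06 / (1 + 6.06)
       = 6.06 / 7.06
       = 0.8584

The evidence increased P(H₁) from 0.7942 to 0.8584.


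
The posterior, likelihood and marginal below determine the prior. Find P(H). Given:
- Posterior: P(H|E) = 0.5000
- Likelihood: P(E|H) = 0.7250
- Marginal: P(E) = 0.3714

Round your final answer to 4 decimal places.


From Bayes' theorem: P(H|E) = P(E|H) × P(H) / P(E)

Rearranging for P(H):
P(H) = P(H|E) × P(E) / P(E|H)
     = 0.5000 × 0.3714 / 0.7250
     = 0.18570000 / 0.7250
     = 0.2561


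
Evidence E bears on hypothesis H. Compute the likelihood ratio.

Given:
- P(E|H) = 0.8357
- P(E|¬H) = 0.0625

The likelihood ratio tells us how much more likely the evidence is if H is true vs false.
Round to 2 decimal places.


Likelihood Ratio (LR) = P(E|H) / P(E|¬H)

LR = 0.8357 / 0.0625
   = 13.37

The evidence is 13.37 times more likely if H is true than if H is false.
Since LR > 1, the evidence supports H over ¬H.


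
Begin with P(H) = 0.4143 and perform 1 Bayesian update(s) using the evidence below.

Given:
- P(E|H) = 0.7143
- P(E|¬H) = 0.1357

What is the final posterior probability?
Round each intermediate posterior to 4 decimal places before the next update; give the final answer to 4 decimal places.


Sequential Bayesian updating:

Initial prior: P(H) = 0.4143

Update 1:
  P(E) = 0.7143 × 0.4143 + 0.1357 × 0.5857 = 0.29593449 + 0.07947949 = 0.37541398
  P(H|E) = 0.29593449 / 0.37541398 = 0.7883

Final posterior: 0.7883


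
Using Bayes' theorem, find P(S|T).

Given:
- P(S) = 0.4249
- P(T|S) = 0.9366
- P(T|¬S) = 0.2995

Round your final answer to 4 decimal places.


Bayes' theorem: P(S|T) = P(T|S) × P(S) / P(T)

Step 1: Calculate P(T) using law of total probability
P(T) = P(T|S)P(S) + P(T|¬S)P(¬S)
     = 0.9366 × 0.4249 + 0.2995 × 0.5751
     = 0.39796134 + 0.17224245
     = 0.57020379

Step 2: Apply Bayes' theorem
P(S|T) = P(T|S) × P(S) / P(T)
       = 0.39796134 / 0.57020379
       = 0.6979


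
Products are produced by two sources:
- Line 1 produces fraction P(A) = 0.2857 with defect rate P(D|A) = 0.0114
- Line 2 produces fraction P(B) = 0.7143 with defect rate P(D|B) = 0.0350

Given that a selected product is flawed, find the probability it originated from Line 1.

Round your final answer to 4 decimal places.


Let A = from Line 1, D = flawed

Given:
- P(A) = 0.2857, P(B) = 0.7143
- P(D|A) = 0.0114, P(D|B) = 0.0350

Step 1: Find P(D)
P(D) = P(D|A)P(A) + P(D|B)P(B)
     = 0.0114 × 0.2857 + 0.0350 × 0.7143
     = 0.00325698 + 0.02500050
     = 0.02825748

Step 2: Apply Bayes' theorem
P(A|D) = P(D|A)P(A) / P(D)
       = 0.00325698 / 0.02825748
       = 0.1153


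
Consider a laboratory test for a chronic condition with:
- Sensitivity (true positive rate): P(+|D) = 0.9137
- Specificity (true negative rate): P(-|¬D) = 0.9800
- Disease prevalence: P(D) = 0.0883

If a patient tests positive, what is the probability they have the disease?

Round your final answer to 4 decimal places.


Let D = has disease, + = positive test

Given:
- P(D) = 0.0883 (prevalence)
- P(+|D) = 0.9137 (sensitivity)
- P(-|¬D) = 0.9800 (specificity)
- P(+|¬D) = 0.0200 (false positive rate = 1 - specificity)

Step 1: Find P(+)
P(+) = P(+|D)P(D) + P(+|¬D)P(¬D)
     = 0.9137 × 0.0883 + 0.0200 × 0.9117
     = 0.08067971 + 0.01823400
     = 0.09891371

Step 2: Apply Bayes' theorem for P(D|+)
P(D|+) = P(+|D)P(D) / P(+)
       = 0.08067971 / 0.09891371
       = 0.8157


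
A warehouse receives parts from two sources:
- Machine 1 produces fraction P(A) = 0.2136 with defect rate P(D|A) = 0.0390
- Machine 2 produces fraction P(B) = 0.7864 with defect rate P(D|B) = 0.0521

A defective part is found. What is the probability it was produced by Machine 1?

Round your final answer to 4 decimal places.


Let A = from Machine 1, D = defective

Given:
- P(A) = 0.2136, P(B) = 0.7864
- P(D|A) = 0.0390, P(D|B) = 0.0521

Step 1: Find P(D)
P(D) = P(D|A)P(A) + P(D|B)P(B)
     = 0.0390 × 0.2136 + 0.0521 × 0.7864
     = 0.00833040 + 0.04097144
     = 0.04930184

Step 2: Apply Bayes' theorem
P(A|D) = P(D|A)P(A) / P(D)
       = 0.00833040 / 0.04930184
       = 0.1690


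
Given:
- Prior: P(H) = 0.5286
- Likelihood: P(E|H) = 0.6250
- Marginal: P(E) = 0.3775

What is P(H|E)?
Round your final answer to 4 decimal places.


Using Bayes' theorem:

P(H|E) = P(E|H) × P(H) / P(E)
       = 0.6250 × 0.5286 / 0.3775
       = 0.33037500 / 0.3775
       = 0.8752

The evidence strengthens our belief in H.
Prior: 0.5286 → Posterior: 0.8752


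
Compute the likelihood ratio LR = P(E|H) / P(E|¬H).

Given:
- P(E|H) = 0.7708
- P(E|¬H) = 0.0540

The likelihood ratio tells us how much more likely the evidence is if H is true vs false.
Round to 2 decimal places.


Likelihood Ratio (LR) = P(E|H) / P(E|¬H)

LR = 0.7708 / 0.0540
   = 14.27

The evidence is 14.27 times more likely if H is true than if H is false.
Since LR > 1, the evidence supports H over ¬H.


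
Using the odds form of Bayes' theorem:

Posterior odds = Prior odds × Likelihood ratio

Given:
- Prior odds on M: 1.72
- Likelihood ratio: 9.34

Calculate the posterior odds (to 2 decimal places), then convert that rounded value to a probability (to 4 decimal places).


Step 1: Calculate posterior odds
Posterior odds = Prior odds × LR
               = 1.72 × 9.34
               = 16.06

Step 2: Convert to probability
P(M|E) = Posterior odds / (1 + Posterior odds)
       = 16.06 / (1 + 16.06)
       = 16.06 / 17.06
       = 0.9414

The evidence increased P(M) from 0.6324 to 0.9414.


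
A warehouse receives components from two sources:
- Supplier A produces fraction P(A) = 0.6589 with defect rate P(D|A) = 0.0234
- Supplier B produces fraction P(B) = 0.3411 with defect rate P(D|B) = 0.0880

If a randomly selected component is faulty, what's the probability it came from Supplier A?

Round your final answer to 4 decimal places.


Let A = from Supplier A, D = faulty

Given:
- P(A) = 0.6589, P(B) = 0.3411
- P(D|A) = 0.0234, P(D|B) = 0.0880

Step 1: Find P(D)
P(D) = P(D|A)P(A) + P(D|B)P(B)
     = 0.0234 × 0.6589 + 0.0880 × 0.3411
     = 0.01541826 + 0.03001680
     = 0.04543506

Step 2: Apply Bayes' theorem
P(A|D) = P(D|A)P(A) / P(D)
       = 0.01541826 / 0.04543506
       = 0.3393


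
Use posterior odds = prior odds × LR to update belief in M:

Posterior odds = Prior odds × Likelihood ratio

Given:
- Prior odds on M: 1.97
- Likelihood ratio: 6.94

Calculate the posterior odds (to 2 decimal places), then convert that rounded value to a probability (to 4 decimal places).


Step 1: Calculate posterior odds
Posterior odds = Prior odds × LR
               = 1.97 × 6.94
               = 13.67

Step 2: Convert to probability
P(M|E) = Posterior odds / (1 + Posterior odds)
       = 13.67 / (1 + 13.67)
       = 13.67 / 14.67
       = 0.9318

The evidence increased P(M) from 0.6633 to 0.9318.


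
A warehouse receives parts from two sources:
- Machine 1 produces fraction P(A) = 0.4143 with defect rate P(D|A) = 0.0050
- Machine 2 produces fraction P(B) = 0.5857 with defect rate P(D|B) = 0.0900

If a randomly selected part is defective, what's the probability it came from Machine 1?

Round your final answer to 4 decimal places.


Let A = from Machine 1, D = defective

Given:
- P(A) = 0.4143, P(B) = 0.5857
- P(D|A) = 0.0050, P(D|B) = 0.0900

Step 1: Find P(D)
P(D) = P(D|A)P(A) + P(D|B)P(B)
     = 0.0050 × 0.4143 + 0.0900 × 0.5857
     = 0.00207150 + 0.05271300
     = 0.05478450

Step 2: Apply Bayes' theorem
P(A|D) = P(D|A)P(A) / P(D)
       = 0.00207150 / 0.05478450
       = 0.0378


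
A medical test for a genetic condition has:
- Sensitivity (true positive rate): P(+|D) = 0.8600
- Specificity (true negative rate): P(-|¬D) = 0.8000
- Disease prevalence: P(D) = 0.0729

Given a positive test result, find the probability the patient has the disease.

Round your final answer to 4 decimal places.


Let D = has disease, + = positive test

Given:
- P(D) = 0.0729 (prevalence)
- P(+|D) = 0.8600 (sensitivity)
- P(-|¬D) = 0.8000 (specificity)
- P(+|¬D) = 0.2000 (false positive rate = 1 - specificity)

Step 1: Find P(+)
P(+) = P(+|D)P(D) + P(+|¬D)P(¬D)
     = 0.8600 × 0.0729 + 0.2000 × 0.9271
     = 0.06269400 + 0.18542000
     = 0.24811400

Step 2: Apply Bayes' theorem for P(D|+)
P(D|+) = P(+|D)P(D) / P(+)
       = 0.06269400 / 0.24811400
       = 0.2527


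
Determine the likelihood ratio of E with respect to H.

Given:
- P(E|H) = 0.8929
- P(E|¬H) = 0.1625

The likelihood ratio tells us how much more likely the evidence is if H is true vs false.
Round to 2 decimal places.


Likelihood Ratio (LR) = P(E|H) / P(E|¬H)

LR = 0.8929 / 0.1625
   = 5.49

The evidence is 5.49 times more likely if H is true than if H is false.
Since LR > 1, the evidence supports H over ¬H.


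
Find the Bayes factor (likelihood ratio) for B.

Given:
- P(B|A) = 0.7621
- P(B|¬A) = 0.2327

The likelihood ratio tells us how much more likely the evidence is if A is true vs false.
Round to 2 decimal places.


Likelihood Ratio (LR) = P(B|A) / P(B|¬A)

LR = 0.7621 / 0.2327
   = 3.28

The evidence is 3.28 times more likely if A is true than if A is false.
Because LR exceeds 1, B is evidence for A.


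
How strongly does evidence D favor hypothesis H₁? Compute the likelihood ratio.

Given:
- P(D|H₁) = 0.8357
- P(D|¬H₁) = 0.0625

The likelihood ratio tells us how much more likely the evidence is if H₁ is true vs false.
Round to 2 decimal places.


Likelihood Ratio (LR) = P(D|H₁) / P(D|¬H₁)

LR = 0.8357 / 0.0625
   = 13.37

The evidence is 13.37 times more likely if H₁ is true than if H₁ is false.
Since LR > 1, the evidence supports H₁ over ¬H₁.


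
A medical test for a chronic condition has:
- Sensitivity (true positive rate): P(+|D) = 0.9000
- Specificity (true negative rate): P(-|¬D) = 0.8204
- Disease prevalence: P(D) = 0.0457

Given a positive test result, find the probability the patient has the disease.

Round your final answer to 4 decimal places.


Let D = has disease, + = positive test

Given:
- P(D) = 0.0457 (prevalence)
- P(+|D) = 0.9000 (sensitivity)
- P(-|¬D) = 0.8204 (specificity)
- P(+|¬D) = 0.1796 (false positive rate = 1 - specificity)

Step 1: Find P(+)
P(+) = P(+|D)P(D) + P(+|¬D)P(¬D)
     = 0.9000 × 0.0457 + 0.1796 × 0.9543
     = 0.04113000 + 0.17139228
     = 0.21252228

Step 2: Apply Bayes' theorem for P(D|+)
P(D|+) = P(+|D)P(D) / P(+)
       = 0.04113000 / 0.21252228
       = 0.1935


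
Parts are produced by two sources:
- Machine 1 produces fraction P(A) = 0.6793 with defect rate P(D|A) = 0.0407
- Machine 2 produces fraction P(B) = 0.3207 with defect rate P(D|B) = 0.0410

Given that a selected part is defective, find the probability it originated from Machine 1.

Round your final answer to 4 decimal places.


Let A = from Machine 1, D = defective

Given:
- P(A) = 0.6793, P(B) = 0.3207
- P(D|A) = 0.0407, P(D|B) = 0.0410

Step 1: Find P(D)
P(D) = P(D|A)P(A) + P(D|B)P(B)
     = 0.0407 × 0.6793 + 0.0410 × 0.3207
     = 0.02764751 + 0.01314870
     = 0.04079621

Step 2: Apply Bayes' theorem
P(A|D) = P(D|A)P(A) / P(D)
       = 0.02764751 / 0.04079621
       = 0.6777


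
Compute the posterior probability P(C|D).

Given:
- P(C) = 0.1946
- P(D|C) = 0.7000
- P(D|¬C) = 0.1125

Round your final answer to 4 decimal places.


Bayes' theorem: P(C|D) = P(D|C) × P(C) / P(D)

Step 1: Calculate P(D) using law of total probability
P(D) = P(D|C)P(C) + P(D|¬C)P(¬C)
     = 0.7000 × 0.1946 + 0.1125 × 0.8054
     = 0.13622000 + 0.09060750
     = 0.22682750

Step 2: Apply Bayes' theorem
P(C|D) = P(D|C) × P(C) / P(D)
       = 0.13622000 / 0.22682750
       = 0.6005


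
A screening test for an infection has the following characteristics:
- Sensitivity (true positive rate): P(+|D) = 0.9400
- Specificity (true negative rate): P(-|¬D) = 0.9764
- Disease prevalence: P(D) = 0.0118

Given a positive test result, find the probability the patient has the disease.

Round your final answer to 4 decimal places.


Let D = has disease, + = positive test

Given:
- P(D) = 0.0118 (prevalence)
- P(+|D) = 0.9400 (sensitivity)
- P(-|¬D) = 0.9764 (specificity)
- P(+|¬D) = 0.0236 (false positive rate = 1 - specificity)

Step 1: Find P(+)
P(+) = P(+|D)P(D) + P(+|¬D)P(¬D)
     = 0.9400 × 0.0118 + 0.0236 × 0.9882
     = 0.01109200 + 0.02332152
     = 0.03441352

Step 2: Apply Bayes' theorem for P(D|+)
P(D|+) = P(+|D)P(D) / P(+)
       = 0.01109200 / 0.03441352
       = 0.3223


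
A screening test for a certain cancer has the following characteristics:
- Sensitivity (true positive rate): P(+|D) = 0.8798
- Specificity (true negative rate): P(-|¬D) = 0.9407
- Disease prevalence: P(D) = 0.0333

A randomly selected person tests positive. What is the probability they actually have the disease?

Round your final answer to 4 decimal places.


Let D = has disease, + = positive test

Given:
- P(D) = 0.0333 (prevalence)
- P(+|D) = 0.8798 (sensitivity)
- P(-|¬D) = 0.9407 (specificity)
- P(+|¬D) = 0.0593 (false positive rate = 1 - specificity)

Step 1: Find P(+)
P(+) = P(+|D)P(D) + P(+|¬D)P(¬D)
     = 0.8798 × 0.0333 + 0.0593 × 0.9667
     = 0.02929734 + 0.05732531
     = 0.08662265

Step 2: Apply Bayes' theorem for P(D|+)
P(D|+) = P(+|D)P(D) / P(+)
       = 0.02929734 / 0.08662265
       = 0.3382


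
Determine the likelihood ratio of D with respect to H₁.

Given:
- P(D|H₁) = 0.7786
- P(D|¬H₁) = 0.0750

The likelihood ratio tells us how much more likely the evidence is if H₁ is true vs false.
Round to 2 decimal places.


Likelihood Ratio (LR) = P(D|H₁) / P(D|¬H₁)

LR = 0.7786 / 0.0750
   = 10.38

The evidence is 10.38 times more likely if H₁ is true than if H₁ is false.
Because LR exceeds 1, D is evidence for H₁.


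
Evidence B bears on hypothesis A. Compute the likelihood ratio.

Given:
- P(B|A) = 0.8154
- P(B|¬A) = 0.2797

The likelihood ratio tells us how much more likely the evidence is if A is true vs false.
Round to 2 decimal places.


Likelihood Ratio (LR) = P(B|A) / P(B|¬A)

LR = 0.8154 / 0.2797
   = 2.92

The evidence is 2.92 times more likely if A is true than if A is false.
LR > 1, so observing B raises the odds in favor of A.


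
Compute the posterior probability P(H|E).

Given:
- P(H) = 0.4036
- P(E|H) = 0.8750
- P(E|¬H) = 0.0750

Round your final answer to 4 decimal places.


Bayes' theorem: P(H|E) = P(E|H) × P(H) / P(E)

Step 1: Calculate P(E) using law of total probability
P(E) = P(E|H)P(H) + P(E|¬H)P(¬H)
     = 0.8750 × 0.4036 + 0.0750 × 0.5964
     = 0.35315000 + 0.04473000
     = 0.39788000

Step 2: Apply Bayes' theorem
P(H|E) = P(E|H) × P(H) / P(E)
       = 0.35315000 / 0.39788000
       = 0.8876


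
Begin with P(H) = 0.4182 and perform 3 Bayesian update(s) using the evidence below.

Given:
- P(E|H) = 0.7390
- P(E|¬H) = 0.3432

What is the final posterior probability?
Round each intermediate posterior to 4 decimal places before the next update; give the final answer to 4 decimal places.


Sequential Bayesian updating:

Initial prior: P(H) = 0.4182

Update 1:
  P(E) = 0.7390 × 0.4182 + 0.3432 × 0.5818 = 0.30904980 + 0.19967376 = 0.50872356
  P(H|E) = 0.30904980 / 0.50872356 = 0.6075

Update 2:
  P(E) = 0.7390 × 0.6075 + 0.3432 × 0.3925 = 0.44894250 + 0.13470600 = 0.58364850
  P(H|E) = 0.44894250 / 0.58364850 = 0.7692

Update 3:
  P(E) = 0.7390 × 0.7692 + 0.3432 × 0.2308 = 0.56843880 + 0.07921056 = 0.64764936
  P(H|E) = 0.56843880 / 0.64764936 = 0.8777

Final posterior: 0.8777


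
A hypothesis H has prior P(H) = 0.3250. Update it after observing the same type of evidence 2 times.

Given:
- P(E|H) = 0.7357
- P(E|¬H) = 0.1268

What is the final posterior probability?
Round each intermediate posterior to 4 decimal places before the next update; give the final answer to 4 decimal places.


Sequential Bayesian updating:

Initial prior: P(H) = 0.3250

Update 1:
  P(E) = 0.7357 × 0.3250 + 0.1268 × 0.6750 = 0.23910250 + 0.08559000 = 0.32469250
  P(H|E) = 0.23910250 / 0.32469250 = 0.7364

Update 2:
  P(E) = 0.7357 × 0.7364 + 0.1268 × 0.2636 = 0.54176948 + 0.03342448 = 0.57519396
  P(H|E) = 0.54176948 / 0.57519396 = 0.9419

Final posterior: 0.9419


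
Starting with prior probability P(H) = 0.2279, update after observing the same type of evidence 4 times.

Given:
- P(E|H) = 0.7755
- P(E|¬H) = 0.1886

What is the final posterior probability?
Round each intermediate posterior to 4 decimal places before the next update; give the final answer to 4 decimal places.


Sequential Bayesian updating:

Initial prior: P(H) = 0.2279

Update 1:
  P(E) = 0.7755 × 0.2279 + 0.1886 × 0.7721 = 0.17673645 + 0.14561806 = 0.32235451
  P(H|E) = 0.17673645 / 0.32235451 = 0.5483

Update 2:
  P(E) = 0.7755 × 0.5483 + 0.1886 × 0.4517 = 0.42520665 + 0.08519062 = 0.51039727
  P(H|E) = 0.42520665 / 0.51039727 = 0.8331

Update 3:
  P(E) = 0.7755 × 0.8331 + 0.1886 × 0.1669 = 0.64606905 + 0.03147734 = 0.67754639
  P(H|E) = 0.64606905 / 0.67754639 = 0.9535

Update 4:
  P(E) = 0.7755 × 0.9535 + 0.1886 × 0.0465 = 0.73943925 + 0.00876990 = 0.74820915
  P(H|E) = 0.73943925 / 0.74820915 = 0.9883

Final posterior: 0.9883


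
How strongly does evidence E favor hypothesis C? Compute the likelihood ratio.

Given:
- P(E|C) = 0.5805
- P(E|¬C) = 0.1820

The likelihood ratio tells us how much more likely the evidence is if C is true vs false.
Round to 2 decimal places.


Likelihood Ratio (LR) = P(E|C) / P(E|¬C)

LR = 0.5805 / 0.1820
   = 3.19

The evidence is 3.19 times more likely if C is true than if C is false.
Because LR exceeds 1, E is evidence for C.


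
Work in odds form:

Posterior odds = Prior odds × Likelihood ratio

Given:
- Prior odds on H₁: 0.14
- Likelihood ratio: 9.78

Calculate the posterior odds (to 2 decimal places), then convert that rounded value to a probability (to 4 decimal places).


Step 1: Calculate posterior odds
Posterior odds = Prior odds × LR
               = 0.14 × 9.78
               = 1.37

Step 2: Convert to probability
P(H₁|E) = Posterior odds / (1 + Posterior odds)
       = 1.37 / (1 + 1.37)
       = 1.37 / 2.37
       = 0.5781

The evidence increased P(H₁) from 0.1228 to 0.5781.


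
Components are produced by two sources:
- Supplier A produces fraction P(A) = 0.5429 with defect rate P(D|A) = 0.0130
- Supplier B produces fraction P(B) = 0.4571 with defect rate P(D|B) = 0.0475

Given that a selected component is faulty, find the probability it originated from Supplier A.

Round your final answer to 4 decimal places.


Let A = from Supplier A, D = faulty

Given:
- P(A) = 0.5429, P(B) = 0.4571
- P(D|A) = 0.0130, P(D|B) = 0.0475

Step 1: Find P(D)
P(D) = P(D|A)P(A) + P(D|B)P(B)
     = 0.0130 × 0.5429 + 0.0475 × 0.4571
     = 0.00705770 + 0.02171225
     = 0.02876995

Step 2: Apply Bayes' theorem
P(A|D) = P(D|A)P(A) / P(D)
       = 0.00705770 / 0.02876995
       = 0.2453


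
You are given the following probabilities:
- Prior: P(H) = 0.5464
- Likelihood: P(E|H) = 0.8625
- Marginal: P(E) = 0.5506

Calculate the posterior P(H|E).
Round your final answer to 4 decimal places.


Using Bayes' theorem:

P(H|E) = P(E|H) × P(H) / P(E)
       = 0.8625 × 0.5464 / 0.5506
       = 0.47127000 / 0.5506
       = 0.8559

The evidence strengthens our belief in H.
Prior: 0.5464 → Posterior: 0.8559


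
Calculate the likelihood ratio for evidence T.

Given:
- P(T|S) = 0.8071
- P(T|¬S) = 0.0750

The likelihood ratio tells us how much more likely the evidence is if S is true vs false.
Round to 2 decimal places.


Likelihood Ratio (LR) = P(T|S) / P(T|¬S)

LR = 0.8071 / 0.0750
   = 10.76

The evidence is 10.76 times more likely if S is true than if S is false.
Since LR > 1, the evidence supports S over ¬S.


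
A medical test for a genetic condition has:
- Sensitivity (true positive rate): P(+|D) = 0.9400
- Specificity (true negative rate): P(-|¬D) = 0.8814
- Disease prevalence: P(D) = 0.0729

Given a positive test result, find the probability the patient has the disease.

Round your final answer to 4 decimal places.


Let D = has disease, + = positive test

Given:
- P(D) = 0.0729 (prevalence)
- P(+|D) = 0.9400 (sensitivity)
- P(-|¬D) = 0.8814 (specificity)
- P(+|¬D) = 0.1186 (false positive rate = 1 - specificity)

Step 1: Find P(+)
P(+) = P(+|D)P(D) + P(+|¬D)P(¬D)
     = 0.9400 × 0.0729 + 0.1186 × 0.9271
     = 0.06852600 + 0.10995406
     = 0.17848006

Step 2: Apply Bayes' theorem for P(D|+)
P(D|+) = P(+|D)P(D) / P(+)
       = 0.06852600 / 0.17848006
       = 0.3839


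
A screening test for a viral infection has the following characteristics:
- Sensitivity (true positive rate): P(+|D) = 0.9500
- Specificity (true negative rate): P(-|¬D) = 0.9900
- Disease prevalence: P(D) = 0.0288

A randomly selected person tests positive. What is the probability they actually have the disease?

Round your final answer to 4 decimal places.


Let D = has disease, + = positive test

Given:
- P(D) = 0.0288 (prevalence)
- P(+|D) = 0.9500 (sensitivity)
- P(-|¬D) = 0.9900 (specificity)
- P(+|¬D) = 0.0100 (false positive rate = 1 - specificity)

Step 1: Find P(+)
P(+) = P(+|D)P(D) + P(+|¬D)P(¬D)
     = 0.9500 × 0.0288 + 0.0100 × 0.9712
     = 0.02736000 + 0.00971200
     = 0.03707200

Step 2: Apply Bayes' theorem for P(D|+)
P(D|+) = P(+|D)P(D) / P(+)
       = 0.02736000 / 0.03707200
       = 0.7380


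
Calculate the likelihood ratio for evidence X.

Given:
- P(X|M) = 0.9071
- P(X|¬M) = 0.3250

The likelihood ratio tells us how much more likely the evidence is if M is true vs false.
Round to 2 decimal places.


Likelihood Ratio (LR) = P(X|M) / P(X|¬M)

LR = 0.9071 / 0.3250
   = 2.79

The evidence is 2.79 times more likely if M is true than if M is false.
Since LR > 1, the evidence supports M over ¬M.


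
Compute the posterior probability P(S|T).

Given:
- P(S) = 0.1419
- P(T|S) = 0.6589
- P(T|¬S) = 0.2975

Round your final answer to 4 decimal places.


Bayes' theorem: P(S|T) = P(T|S) × P(S) / P(T)

Step 1: Calculate P(T) using law of total probability
P(T) = P(T|S)P(S) + P(T|¬S)P(¬S)
     = 0.6589 × 0.1419 + 0.2975 × 0.8581
     = 0.09349791 + 0.25528475
     = 0.34878266

Step 2: Apply Bayes' theorem
P(S|T) = P(T|S) × P(S) / P(T)
       = 0.09349791 / 0.34878266
       = 0.2681


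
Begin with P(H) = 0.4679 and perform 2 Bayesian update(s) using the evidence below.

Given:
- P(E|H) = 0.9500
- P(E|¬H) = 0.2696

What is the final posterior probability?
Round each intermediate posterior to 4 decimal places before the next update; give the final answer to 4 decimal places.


Sequential Bayesian updating:

Initial prior: P(H) = 0.4679

Update 1:
  P(E) = 0.9500 × 0.4679 + 0.2696 × 0.5321 = 0.44450500 + 0.14345416 = 0.58795916
  P(H|E) = 0.44450500 / 0.58795916 = 0.7560

Update 2:
  P(E) = 0.9500 × 0.7560 + 0.2696 × 0.2440 = 0.71820000 + 0.06578240 = 0.78398240
  P(H|E) = 0.71820000 / 0.78398240 = 0.9161

Final posterior: 0.9161


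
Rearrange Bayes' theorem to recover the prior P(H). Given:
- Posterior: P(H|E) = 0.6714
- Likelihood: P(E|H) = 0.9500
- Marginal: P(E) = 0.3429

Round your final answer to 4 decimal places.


From Bayes' theorem: P(H|E) = P(E|H) × P(H) / P(E)

Rearranging for P(H):
P(H) = P(H|E) × P(E) / P(E|H)
     = 0.6714 × 0.3429 / 0.9500
     = 0.23022306 / 0.9500
     = 0.2423


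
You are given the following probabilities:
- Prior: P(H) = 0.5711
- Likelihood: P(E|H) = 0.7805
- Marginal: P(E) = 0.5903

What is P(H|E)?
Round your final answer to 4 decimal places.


Using Bayes' theorem:

P(H|E) = P(E|H) × P(H) / P(E)
       = 0.7805 × 0.5711 / 0.5903
       = 0.44574355 / 0.5903
       = 0.7551

The evidence strengthens our belief in H.
Prior: 0.5711 → Posterior: 0.7551


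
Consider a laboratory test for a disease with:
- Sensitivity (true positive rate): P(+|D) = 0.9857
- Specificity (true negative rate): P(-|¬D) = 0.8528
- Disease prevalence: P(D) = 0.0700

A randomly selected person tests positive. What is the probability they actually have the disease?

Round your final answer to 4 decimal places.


Let D = has disease, + = positive test

Given:
- P(D) = 0.0700 (prevalence)
- P(+|D) = 0.9857 (sensitivity)
- P(-|¬D) = 0.8528 (specificity)
- P(+|¬D) = 0.1472 (false positive rate = 1 - specificity)

Step 1: Find P(+)
P(+) = P(+|D)P(D) + P(+|¬D)P(¬D)
     = 0.9857 × 0.0700 + 0.1472 × 0.9300
     = 0.06899900 + 0.13689600
     = 0.20589500

Step 2: Apply Bayes' theorem for P(D|+)
P(D|+) = P(+|D)P(D) / P(+)
       = 0.06899900 / 0.20589500
       = 0.3351


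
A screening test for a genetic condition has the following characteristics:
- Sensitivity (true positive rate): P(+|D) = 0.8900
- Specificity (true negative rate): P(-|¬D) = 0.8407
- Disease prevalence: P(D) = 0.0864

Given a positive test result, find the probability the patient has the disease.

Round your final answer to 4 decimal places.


Let D = has disease, + = positive test

Given:
- P(D) = 0.0864 (prevalence)
- P(+|D) = 0.8900 (sensitivity)
- P(-|¬D) = 0.8407 (specificity)
- P(+|¬D) = 0.1593 (false positive rate = 1 - specificity)

Step 1: Find P(+)
P(+) = P(+|D)P(D) + P(+|¬D)P(¬D)
     = 0.8900 × 0.0864 + 0.1593 × 0.9136
     = 0.07689600 + 0.14553648
     = 0.22243248

Step 2: Apply Bayes' theorem for P(D|+)
P(D|+) = P(+|D)P(D) / P(+)
       = 0.07689600 / 0.22243248
       = 0.3457


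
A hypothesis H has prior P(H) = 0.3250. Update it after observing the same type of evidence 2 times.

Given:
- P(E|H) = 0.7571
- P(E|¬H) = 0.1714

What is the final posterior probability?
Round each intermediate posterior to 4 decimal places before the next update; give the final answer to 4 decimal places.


Sequential Bayesian updating:

Initial prior: P(H) = 0.3250

Update 1:
  P(E) = 0.7571 × 0.3250 + 0.1714 × 0.6750 = 0.24605750 + 0.11569500 = 0.36175250
  P(H|E) = 0.24605750 / 0.36175250 = 0.6802

Update 2:
  P(E) = 0.7571 × 0.6802 + 0.1714 × 0.3198 = 0.51497942 + 0.05481372 = 0.56979314
  P(H|E) = 0.51497942 / 0.56979314 = 0.9038

Final posterior: 0.9038


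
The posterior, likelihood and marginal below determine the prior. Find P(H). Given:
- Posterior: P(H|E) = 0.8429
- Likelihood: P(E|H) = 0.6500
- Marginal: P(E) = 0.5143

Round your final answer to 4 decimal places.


From Bayes' theorem: P(H|E) = P(E|H) × P(H) / P(E)

Rearranging for P(H):
P(H) = P(H|E) × P(E) / P(E|H)
     = 0.8429 × 0.5143 / 0.6500
     = 0.43350347 / 0.6500
     = 0.6669


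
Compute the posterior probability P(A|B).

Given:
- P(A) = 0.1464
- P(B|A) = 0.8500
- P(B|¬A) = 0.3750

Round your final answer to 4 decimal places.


Bayes' theorem: P(A|B) = P(B|A) × P(A) / P(B)

Step 1: Calculate P(B) using law of total probability
P(B) = P(B|A)P(A) + P(B|¬A)P(¬A)
     = 0.8500 × 0.1464 + 0.3750 × 0.8536
     = 0.12444000 + 0.32010000
     = 0.44454000

Step 2: Apply Bayes' theorem
P(A|B) = P(B|A) × P(A) / P(B)
       = 0.12444000 / 0.44454000
       = 0.2799


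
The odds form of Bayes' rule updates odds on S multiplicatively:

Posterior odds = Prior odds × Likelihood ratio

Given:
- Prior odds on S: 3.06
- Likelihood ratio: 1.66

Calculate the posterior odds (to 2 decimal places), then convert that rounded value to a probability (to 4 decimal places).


Step 1: Calculate posterior odds
Posterior odds = Prior odds × LR
               = 3.06 × 1.66
               = 5.08

Step 2: Convert to probability
P(S|E) = Posterior odds / (1 + Posterior odds)
       = 5.08 / (1 + 5.08)
       = 5.08 / 6.08
       = 0.8355

The evidence increased P(S) from 0.7537 to 0.8355.


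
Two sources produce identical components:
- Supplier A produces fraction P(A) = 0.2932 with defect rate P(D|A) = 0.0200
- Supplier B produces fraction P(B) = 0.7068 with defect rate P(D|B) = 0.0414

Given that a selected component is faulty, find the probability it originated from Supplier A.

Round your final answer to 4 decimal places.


Let A = from Supplier A, D = faulty

Given:
- P(A) = 0.2932, P(B) = 0.7068
- P(D|A) = 0.0200, P(D|B) = 0.0414

Step 1: Find P(D)
P(D) = P(D|A)P(A) + P(D|B)P(B)
     = 0.0200 × 0.2932 + 0.0414 × 0.7068
     = 0.00586400 + 0.02926152
     = 0.03512552

Step 2: Apply Bayes' theorem
P(A|D) = P(D|A)P(A) / P(D)
       = 0.00586400 / 0.03512552
       = 0.1669


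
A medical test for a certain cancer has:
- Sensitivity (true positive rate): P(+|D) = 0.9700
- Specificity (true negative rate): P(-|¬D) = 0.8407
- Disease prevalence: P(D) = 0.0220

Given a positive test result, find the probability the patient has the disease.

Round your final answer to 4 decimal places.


Let D = has disease, + = positive test

Given:
- P(D) = 0.0220 (prevalence)
- P(+|D) = 0.9700 (sensitivity)
- P(-|¬D) = 0.8407 (specificity)
- P(+|¬D) = 0.1593 (false positive rate = 1 - specificity)

Step 1: Find P(+)
P(+) = P(+|D)P(D) + P(+|¬D)P(¬D)
     = 0.9700 × 0.0220 + 0.1593 × 0.9780
     = 0.02134000 + 0.15579540
     = 0.17713540

Step 2: Apply Bayes' theorem for P(D|+)
P(D|+) = P(+|D)P(D) / P(+)
       = 0.02134000 / 0.17713540
       = 0.1205


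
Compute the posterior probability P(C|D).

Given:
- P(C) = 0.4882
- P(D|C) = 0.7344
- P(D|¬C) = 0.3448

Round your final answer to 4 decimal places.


Bayes' theorem: P(C|D) = P(D|C) × P(C) / P(D)

Step 1: Calculate P(D) using law of total probability
P(D) = P(D|C)P(C) + P(D|¬C)P(¬C)
     = 0.7344 × 0.4882 + 0.3448 × 0.5118
     = 0.35853408 + 0.17646864
     = 0.53500272

Step 2: Apply Bayes' theorem
P(C|D) = P(D|C) × P(C) / P(D)
       = 0.35853408 / 0.53500272
       = 0.6702


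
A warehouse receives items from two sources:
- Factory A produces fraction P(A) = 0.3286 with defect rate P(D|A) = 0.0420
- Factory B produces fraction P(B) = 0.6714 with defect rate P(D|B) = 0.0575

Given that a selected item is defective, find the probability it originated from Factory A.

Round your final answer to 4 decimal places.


Let A = from Factory A, D = defective

Given:
- P(A) = 0.3286, P(B) = 0.6714
- P(D|A) = 0.0420, P(D|B) = 0.0575

Step 1: Find P(D)
P(D) = P(D|A)P(A) + P(D|B)P(B)
     = 0.0420 × 0.3286 + 0.0575 × 0.6714
     = 0.01380120 + 0.03860550
     = 0.05240670

Step 2: Apply Bayes' theorem
P(A|D) = P(D|A)P(A) / P(D)
       = 0.01380120 / 0.05240670
       = 0.2633


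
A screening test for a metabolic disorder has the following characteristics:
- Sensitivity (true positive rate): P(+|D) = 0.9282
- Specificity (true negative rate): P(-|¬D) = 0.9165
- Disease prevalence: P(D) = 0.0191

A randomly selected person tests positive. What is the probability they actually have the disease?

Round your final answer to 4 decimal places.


Let D = has disease, + = positive test

Given:
- P(D) = 0.0191 (prevalence)
- P(+|D) = 0.9282 (sensitivity)
- P(-|¬D) = 0.9165 (specificity)
- P(+|¬D) = 0.0835 (false positive rate = 1 - specificity)

Step 1: Find P(+)
P(+) = P(+|D)P(D) + P(+|¬D)P(¬D)
     = 0.9282 × 0.0191 + 0.0835 × 0.9809
     = 0.01772862 + 0.08190515
     = 0.09963377

Step 2: Apply Bayes' theorem for P(D|+)
P(D|+) = P(+|D)P(D) / P(+)
       = 0.01772862 / 0.09963377
       = 0.1779
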